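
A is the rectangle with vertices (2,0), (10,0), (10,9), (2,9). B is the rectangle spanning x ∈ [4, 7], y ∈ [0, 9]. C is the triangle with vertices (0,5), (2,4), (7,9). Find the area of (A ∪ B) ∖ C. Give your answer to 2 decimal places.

66.64

|A ∪ B| = 72.
|(A ∪ B) ∩ C| = 5.3571.
|(A ∪ B) ∖ C| = 72 − 5.3571 = 66.64.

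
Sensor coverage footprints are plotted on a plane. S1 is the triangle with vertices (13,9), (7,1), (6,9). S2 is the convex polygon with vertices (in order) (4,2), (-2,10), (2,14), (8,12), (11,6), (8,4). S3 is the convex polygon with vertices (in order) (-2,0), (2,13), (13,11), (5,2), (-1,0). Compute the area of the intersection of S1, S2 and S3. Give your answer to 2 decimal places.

12.38

The intersection is the polygon with vertices (6,9), (9.5,9), (10.12,7.76), (6.644,3.849).
By the shoelace formula its area is 12.38.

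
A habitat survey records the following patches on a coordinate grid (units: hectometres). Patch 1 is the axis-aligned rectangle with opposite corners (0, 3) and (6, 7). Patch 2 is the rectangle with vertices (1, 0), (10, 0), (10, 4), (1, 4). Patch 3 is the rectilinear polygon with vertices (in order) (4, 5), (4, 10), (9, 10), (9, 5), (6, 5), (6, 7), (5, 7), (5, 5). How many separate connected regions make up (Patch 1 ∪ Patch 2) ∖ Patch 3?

(Patch 1 ∪ Patch 2) ∖ Patch 3 is a single connected region.

1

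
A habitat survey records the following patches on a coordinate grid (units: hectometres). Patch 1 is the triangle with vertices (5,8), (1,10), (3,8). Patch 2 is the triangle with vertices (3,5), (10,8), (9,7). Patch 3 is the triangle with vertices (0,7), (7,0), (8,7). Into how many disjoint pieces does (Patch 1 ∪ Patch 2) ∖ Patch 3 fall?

2

(Patch 1 ∪ Patch 2) ∖ Patch 3 splits into 2 disjoint pieces (area 2, area 0.8417).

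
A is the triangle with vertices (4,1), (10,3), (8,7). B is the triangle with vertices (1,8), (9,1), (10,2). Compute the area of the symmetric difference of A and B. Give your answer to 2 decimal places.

15.82

|A| = 14, |B| = 7.5, |A∩B| = 2.8401.
|A △ B| = |A| + |B| − 2·|A∩B| = 14 + 7.5 − 5.6802 = 15.82.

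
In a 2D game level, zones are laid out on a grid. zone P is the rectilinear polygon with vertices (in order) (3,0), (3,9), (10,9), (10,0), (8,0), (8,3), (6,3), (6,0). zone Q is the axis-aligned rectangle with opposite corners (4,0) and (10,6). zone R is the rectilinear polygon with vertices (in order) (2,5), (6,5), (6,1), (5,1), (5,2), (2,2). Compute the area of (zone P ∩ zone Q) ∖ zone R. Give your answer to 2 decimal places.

23.00

|zone P ∩ zone Q| = 30.
|(zone P ∩ zone Q) ∩ zone R| = 7.
|(zone P ∩ zone Q) ∖ zone R| = 30 − 7 = 23.00.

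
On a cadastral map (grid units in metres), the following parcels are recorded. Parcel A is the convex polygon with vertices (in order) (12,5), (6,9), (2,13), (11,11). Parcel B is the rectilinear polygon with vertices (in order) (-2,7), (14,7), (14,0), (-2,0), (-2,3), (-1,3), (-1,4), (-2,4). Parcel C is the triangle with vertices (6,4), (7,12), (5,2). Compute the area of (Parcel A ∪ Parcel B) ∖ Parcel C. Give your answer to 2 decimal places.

135.86

|Parcel A ∪ Parcel B| = 138.3333.
|(Parcel A ∪ Parcel B) ∩ Parcel C| = 2.4727.
|(Parcel A ∪ Parcel B) ∖ Parcel C| = 138.3333 − 2.4727 = 135.86.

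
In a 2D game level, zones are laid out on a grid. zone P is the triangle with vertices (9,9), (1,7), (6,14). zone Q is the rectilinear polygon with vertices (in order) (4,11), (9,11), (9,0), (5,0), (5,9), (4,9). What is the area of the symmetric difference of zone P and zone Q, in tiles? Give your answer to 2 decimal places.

47.40

|zone P| = 23, |zone Q| = 46, |zone P∩zone Q| = 10.8.
|zone P △ zone Q| = |zone P| + |zone Q| − 2·|zone P∩zone Q| = 23 + 46 − 21.6 = 47.40.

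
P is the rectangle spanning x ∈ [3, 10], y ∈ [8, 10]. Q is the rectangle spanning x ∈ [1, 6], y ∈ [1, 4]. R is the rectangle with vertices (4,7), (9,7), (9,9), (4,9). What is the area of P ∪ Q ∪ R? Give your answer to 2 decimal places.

By inclusion–exclusion:
Individual areas: |P| = 14, |Q| = 15, |R| = 10.
|P∩Q| = 0 (no overlap).
|P∩R|: x∈[4,9], y∈[8,9] → 5·1 = 5.
|Q∩R| = 0 (no overlap).
|P∩Q∩R| = 0.
|P ∪ Q ∪ R| = 39 − 5 + 0 = 34.00.

34.00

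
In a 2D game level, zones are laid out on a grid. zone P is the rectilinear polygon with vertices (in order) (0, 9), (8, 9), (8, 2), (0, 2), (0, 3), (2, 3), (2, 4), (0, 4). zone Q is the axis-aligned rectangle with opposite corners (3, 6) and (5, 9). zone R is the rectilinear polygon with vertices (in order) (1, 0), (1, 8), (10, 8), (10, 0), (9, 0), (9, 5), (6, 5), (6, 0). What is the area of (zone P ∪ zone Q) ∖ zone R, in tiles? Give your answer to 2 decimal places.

19.00

|zone P ∪ zone Q| = 54.
|(zone P ∪ zone Q) ∩ zone R| = 35.
|(zone P ∪ zone Q) ∖ zone R| = 54 − 35 = 19.00.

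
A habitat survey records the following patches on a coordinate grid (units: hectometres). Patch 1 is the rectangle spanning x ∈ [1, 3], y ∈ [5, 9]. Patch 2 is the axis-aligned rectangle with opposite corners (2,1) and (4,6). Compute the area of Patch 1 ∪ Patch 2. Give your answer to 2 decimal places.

17.00

By inclusion–exclusion:
Individual areas: |Patch 1| = 8, |Patch 2| = 10.
|Patch 1∩Patch 2|: x∈[2,3], y∈[5,6] → 1·1 = 1.
|Patch 1 ∪ Patch 2| = 18 − 1 = 17.00.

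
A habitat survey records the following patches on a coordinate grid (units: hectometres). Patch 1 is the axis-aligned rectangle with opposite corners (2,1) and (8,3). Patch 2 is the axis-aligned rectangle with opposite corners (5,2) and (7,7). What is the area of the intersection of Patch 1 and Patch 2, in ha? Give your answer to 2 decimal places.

|Patch 1∩Patch 2|: x∈[5,7], y∈[2,3] → 2·1 = 2.

2.00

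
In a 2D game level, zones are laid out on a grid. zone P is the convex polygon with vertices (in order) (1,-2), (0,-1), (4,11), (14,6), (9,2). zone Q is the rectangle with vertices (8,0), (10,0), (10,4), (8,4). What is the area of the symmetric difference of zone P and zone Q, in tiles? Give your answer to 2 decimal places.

|zone P| = 86.5, |zone Q| = 8, |zone P∩zone Q| = 3.85.
|zone P △ zone Q| = |zone P| + |zone Q| − 2·|zone P∩zone Q| = 86.5 + 8 − 7.7 = 86.80.

86.80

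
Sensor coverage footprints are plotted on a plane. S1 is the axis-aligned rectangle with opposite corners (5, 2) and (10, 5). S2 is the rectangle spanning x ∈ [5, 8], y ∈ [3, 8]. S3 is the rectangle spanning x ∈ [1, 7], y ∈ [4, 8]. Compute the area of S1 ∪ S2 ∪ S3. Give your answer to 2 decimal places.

By inclusion–exclusion:
Individual areas: |S1| = 15, |S2| = 15, |S3| = 24.
|S1∩S2|: x∈[5,8], y∈[3,5] → 3·2 = 6.
|S1∩S3|: x∈[5,7], y∈[4,5] → 2·1 = 2.
|S2∩S3|: x∈[5,7], y∈[4,8] → 2·4 = 8.
|S1∩S2∩S3| = 2.
|S1 ∪ S2 ∪ S3| = 54 − 16 + 2 = 40.00.

40.00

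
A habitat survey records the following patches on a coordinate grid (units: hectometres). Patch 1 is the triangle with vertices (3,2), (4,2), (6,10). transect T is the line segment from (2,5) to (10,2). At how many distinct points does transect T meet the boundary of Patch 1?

2

The segment meets the boundary at (4.514,4.057), (3.863,4.301).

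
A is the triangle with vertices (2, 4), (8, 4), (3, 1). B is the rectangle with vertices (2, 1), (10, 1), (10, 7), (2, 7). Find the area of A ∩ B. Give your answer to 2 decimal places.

9.00

The intersection is the polygon with vertices (8,4), (3,1), (2,4).
By the shoelace formula its area is 9.00.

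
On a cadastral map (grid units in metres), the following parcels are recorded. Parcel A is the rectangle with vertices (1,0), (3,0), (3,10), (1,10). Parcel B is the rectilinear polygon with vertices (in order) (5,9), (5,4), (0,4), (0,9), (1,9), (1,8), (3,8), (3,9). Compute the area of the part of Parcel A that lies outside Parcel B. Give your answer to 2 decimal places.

12.00

|Parcel A| = 20, |Parcel A∩Parcel B| = 8.
|Parcel A ∖ Parcel B| = |Parcel A| − |Parcel A∩Parcel B| = 20 − 8 = 12.00.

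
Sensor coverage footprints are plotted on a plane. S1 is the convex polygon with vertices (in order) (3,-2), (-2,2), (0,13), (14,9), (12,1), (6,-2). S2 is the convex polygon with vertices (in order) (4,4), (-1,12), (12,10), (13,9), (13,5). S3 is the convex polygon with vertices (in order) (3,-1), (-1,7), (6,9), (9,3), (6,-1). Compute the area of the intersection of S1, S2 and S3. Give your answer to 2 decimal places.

The intersection is the polygon with vertices (4,4), (1.651,7.758), (6,9), (8.263,4.474).
By the shoelace formula its area is 19.81.

19.81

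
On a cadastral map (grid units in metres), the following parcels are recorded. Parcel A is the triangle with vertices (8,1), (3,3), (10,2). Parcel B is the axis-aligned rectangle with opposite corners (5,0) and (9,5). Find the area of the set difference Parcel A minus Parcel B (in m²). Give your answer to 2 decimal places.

0.84

|Parcel A| = 4.5, |Parcel A∩Parcel B| = 3.6643.
|Parcel A ∖ Parcel B| = |Parcel A| − |Parcel A∩Parcel B| = 4.5 − 3.6643 = 0.84.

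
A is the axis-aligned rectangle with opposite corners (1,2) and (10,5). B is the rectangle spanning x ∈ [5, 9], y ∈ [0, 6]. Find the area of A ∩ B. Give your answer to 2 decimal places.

12.00

|A∩B|: x∈[5,9], y∈[2,5] → 4·3 = 12.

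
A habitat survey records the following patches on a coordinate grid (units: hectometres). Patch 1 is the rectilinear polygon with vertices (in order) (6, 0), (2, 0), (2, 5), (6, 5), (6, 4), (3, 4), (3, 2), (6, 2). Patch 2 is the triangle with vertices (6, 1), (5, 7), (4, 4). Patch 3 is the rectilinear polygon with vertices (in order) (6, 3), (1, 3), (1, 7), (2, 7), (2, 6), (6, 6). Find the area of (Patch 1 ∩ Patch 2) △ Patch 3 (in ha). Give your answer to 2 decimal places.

15.00

|Patch 1 ∩ Patch 2| = 1.5.
|(Patch 1 ∩ Patch 2) ∩ Patch 3| = 1.25.
|(Patch 1 ∩ Patch 2) △ Patch 3| = 1.5 + 16 − 2.5 = 15.00.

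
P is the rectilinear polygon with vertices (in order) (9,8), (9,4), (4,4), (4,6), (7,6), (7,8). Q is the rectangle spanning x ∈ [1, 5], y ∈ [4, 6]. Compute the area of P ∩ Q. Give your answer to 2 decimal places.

2.00

The intersection is the polygon with vertices (4,4), (4,6), (5,6), (5,4).
By the shoelace formula its area is 2.00.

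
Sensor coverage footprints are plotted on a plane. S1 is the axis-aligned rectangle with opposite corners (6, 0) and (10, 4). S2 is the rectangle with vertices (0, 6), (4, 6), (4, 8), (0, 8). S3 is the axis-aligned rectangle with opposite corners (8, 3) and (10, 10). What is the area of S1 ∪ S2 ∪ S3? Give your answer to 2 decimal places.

By inclusion–exclusion:
Individual areas: |S1| = 16, |S2| = 8, |S3| = 14.
|S1∩S2| = 0 (no overlap).
|S1∩S3|: x∈[8,10], y∈[3,4] → 2·1 = 2.
|S2∩S3| = 0 (no overlap).
|S1∩S2∩S3| = 0.
|S1 ∪ S2 ∪ S3| = 38 − 2 + 0 = 36.00.

36.00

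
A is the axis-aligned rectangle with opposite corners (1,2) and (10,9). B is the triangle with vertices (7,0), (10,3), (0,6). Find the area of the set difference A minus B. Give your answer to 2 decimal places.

48.11

|A| = 63, |A∩B| = 14.8881.
|A ∖ B| = |A| − |A∩B| = 63 − 14.8881 = 48.11.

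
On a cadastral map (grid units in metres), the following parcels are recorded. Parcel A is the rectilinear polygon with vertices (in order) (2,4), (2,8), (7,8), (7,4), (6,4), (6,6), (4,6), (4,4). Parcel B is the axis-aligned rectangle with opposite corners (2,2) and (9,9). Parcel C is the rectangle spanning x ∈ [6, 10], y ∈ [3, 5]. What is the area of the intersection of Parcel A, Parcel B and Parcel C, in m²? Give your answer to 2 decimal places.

The intersection is the polygon with vertices (7,4), (6,4), (6,5), (7,5).
By the shoelace formula its area is 1.00.

1.00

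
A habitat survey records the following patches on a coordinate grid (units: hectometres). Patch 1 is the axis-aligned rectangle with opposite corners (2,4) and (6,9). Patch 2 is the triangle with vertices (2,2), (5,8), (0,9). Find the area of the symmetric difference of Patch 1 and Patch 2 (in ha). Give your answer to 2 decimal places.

18.70

|Patch 1| = 20, |Patch 2| = 16.5, |Patch 1∩Patch 2| = 8.9.
|Patch 1 △ Patch 2| = |Patch 1| + |Patch 2| − 2·|Patch 1∩Patch 2| = 20 + 16.5 − 17.8 = 18.70.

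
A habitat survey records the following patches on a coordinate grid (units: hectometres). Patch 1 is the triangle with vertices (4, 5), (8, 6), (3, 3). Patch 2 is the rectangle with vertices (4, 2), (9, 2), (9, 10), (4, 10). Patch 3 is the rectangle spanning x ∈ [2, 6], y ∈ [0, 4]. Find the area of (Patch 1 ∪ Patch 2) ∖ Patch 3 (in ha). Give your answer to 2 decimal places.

|Patch 1 ∪ Patch 2| = 40.7.
|(Patch 1 ∪ Patch 2) ∩ Patch 3| = 4.45.
|(Patch 1 ∪ Patch 2) ∖ Patch 3| = 40.7 − 4.45 = 36.25.

36.25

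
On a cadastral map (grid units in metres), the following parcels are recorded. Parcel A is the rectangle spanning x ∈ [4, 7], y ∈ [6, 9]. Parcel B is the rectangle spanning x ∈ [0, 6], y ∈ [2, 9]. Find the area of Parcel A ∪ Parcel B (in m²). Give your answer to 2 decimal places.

By inclusion–exclusion:
Individual areas: |Parcel A| = 9, |Parcel B| = 42.
|Parcel A∩Parcel B|: x∈[4,6], y∈[6,9] → 2·3 = 6.
|Parcel A ∪ Parcel B| = 51 − 6 = 45.00.

45.00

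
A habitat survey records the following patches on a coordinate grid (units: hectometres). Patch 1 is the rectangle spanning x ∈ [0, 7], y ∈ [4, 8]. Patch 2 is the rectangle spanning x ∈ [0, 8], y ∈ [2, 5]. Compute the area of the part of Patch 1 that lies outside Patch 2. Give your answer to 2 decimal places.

|Patch 1∩Patch 2|: x∈[0,7], y∈[4,5] → 7·1 = 7.
|Patch 1| = 28.
|Patch 1 ∖ Patch 2| = |Patch 1| − |Patch 1∩Patch 2| = 28 − 7 = 21.00.

21.00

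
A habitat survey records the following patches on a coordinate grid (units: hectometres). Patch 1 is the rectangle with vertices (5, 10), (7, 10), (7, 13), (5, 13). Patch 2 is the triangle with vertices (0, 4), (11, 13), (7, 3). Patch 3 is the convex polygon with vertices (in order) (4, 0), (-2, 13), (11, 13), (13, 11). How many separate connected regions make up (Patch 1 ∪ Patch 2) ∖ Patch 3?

(Patch 1 ∪ Patch 2) ∖ Patch 3 splits into 2 disjoint pieces (area 0.3367, area 1.7323).

2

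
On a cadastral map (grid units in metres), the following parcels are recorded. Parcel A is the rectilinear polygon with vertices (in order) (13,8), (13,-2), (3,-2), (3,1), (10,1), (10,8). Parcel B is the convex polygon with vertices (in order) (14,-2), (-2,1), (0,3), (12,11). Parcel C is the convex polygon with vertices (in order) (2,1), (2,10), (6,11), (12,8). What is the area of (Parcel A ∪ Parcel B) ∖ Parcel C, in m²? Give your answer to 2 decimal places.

|Parcel A ∪ Parcel B| = 117.1923.
|(Parcel A ∪ Parcel B) ∩ Parcel C| = 27.8095.
|(Parcel A ∪ Parcel B) ∖ Parcel C| = 117.1923 − 27.8095 = 89.38.

89.38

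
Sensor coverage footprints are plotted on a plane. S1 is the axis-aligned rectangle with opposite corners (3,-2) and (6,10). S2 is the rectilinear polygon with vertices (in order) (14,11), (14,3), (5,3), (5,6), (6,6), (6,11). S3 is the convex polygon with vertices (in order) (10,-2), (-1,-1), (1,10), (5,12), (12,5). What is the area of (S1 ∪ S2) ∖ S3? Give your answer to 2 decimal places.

36.07

|S1 ∪ S2| = 100.
|(S1 ∪ S2) ∩ S3| = 63.9286.
|(S1 ∪ S2) ∖ S3| = 100 − 63.9286 = 36.07.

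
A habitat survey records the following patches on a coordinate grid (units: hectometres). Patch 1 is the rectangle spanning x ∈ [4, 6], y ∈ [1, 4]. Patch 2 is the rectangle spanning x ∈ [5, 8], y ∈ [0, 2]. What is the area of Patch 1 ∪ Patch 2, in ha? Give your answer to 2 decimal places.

By inclusion–exclusion:
Individual areas: |Patch 1| = 6, |Patch 2| = 6.
|Patch 1∩Patch 2|: x∈[5,6], y∈[1,2] → 1·1 = 1.
|Patch 1 ∪ Patch 2| = 12 − 1 = 11.00.

11.00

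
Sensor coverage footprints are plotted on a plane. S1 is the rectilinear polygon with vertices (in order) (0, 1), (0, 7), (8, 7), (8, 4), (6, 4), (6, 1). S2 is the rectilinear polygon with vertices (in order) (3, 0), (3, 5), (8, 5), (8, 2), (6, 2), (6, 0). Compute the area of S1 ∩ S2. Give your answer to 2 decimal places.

The intersection is the polygon with vertices (8,4), (6,4), (6,2), (6,1), (3,1), (3,5), (8,5).
By the shoelace formula its area is 14.00.

14.00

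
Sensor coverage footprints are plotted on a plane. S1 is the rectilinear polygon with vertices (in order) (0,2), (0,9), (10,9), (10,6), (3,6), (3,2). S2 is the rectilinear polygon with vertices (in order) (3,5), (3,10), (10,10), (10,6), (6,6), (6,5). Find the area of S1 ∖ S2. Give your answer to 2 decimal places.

|S1| = 42, |S1∩S2| = 21.
|S1 ∖ S2| = |S1| − |S1∩S2| = 42 − 21 = 21.00.

21.00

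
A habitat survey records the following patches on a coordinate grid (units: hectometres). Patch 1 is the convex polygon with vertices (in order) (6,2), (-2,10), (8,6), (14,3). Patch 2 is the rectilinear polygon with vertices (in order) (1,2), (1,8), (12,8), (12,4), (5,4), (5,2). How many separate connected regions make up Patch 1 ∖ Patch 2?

Patch 1 ∖ Patch 2 splits into 2 disjoint pieces (area 12.5, area 3.5).

2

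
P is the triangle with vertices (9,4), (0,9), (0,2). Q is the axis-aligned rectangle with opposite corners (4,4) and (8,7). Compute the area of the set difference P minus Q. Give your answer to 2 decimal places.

24.83

|P| = 31.5, |P∩Q| = 6.6667.
|P ∖ Q| = |P| − |P∩Q| = 31.5 − 6.6667 = 24.83.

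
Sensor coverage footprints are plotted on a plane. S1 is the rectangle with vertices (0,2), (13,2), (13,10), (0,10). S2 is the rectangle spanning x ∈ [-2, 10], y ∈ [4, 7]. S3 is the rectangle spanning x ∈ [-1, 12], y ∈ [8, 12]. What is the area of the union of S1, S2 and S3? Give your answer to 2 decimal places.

138.00

By inclusion–exclusion:
Individual areas: |S1| = 104, |S2| = 36, |S3| = 52.
|S1∩S2|: x∈[0,10], y∈[4,7] → 10·3 = 30.
|S1∩S3|: x∈[0,12], y∈[8,10] → 12·2 = 24.
|S2∩S3| = 0 (no overlap).
|S1∩S2∩S3| = 0.
|S1 ∪ S2 ∪ S3| = 192 − 54 + 0 = 138.00.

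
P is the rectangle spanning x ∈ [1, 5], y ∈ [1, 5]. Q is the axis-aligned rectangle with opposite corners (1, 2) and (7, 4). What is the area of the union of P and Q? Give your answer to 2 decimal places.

20.00

By inclusion–exclusion:
Individual areas: |P| = 16, |Q| = 12.
|P∩Q|: x∈[1,5], y∈[2,4] → 4·2 = 8.
|P ∪ Q| = 28 − 8 = 20.00.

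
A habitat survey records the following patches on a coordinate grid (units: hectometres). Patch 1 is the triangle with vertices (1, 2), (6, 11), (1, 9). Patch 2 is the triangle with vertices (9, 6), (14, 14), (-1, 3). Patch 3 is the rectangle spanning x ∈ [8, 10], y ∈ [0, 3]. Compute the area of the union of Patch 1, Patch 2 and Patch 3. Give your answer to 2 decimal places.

By inclusion–exclusion:
Individual areas: |Patch 1| = 17.5, |Patch 2| = 32.5, |Patch 3| = 6.
|Patch 1∩Patch 2| = 1.9988.
|Patch 1∩Patch 3| = 0.
|Patch 2∩Patch 3| = 0.
|Patch 1∩Patch 2∩Patch 3| = 0.
|Patch 1 ∪ Patch 2 ∪ Patch 3| = 56 − 1.9988 + 0 = 54.00.

54.00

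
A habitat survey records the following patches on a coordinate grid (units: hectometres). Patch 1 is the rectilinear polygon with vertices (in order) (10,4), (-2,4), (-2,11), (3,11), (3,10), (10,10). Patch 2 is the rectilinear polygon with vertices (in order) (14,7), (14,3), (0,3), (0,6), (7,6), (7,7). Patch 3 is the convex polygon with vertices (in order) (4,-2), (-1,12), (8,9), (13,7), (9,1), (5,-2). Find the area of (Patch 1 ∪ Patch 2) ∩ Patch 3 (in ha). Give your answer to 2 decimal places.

68.91

|Patch 1 ∪ Patch 2| = 103.
|(Patch 1 ∪ Patch 2) ∩ Patch 3| = 68.91.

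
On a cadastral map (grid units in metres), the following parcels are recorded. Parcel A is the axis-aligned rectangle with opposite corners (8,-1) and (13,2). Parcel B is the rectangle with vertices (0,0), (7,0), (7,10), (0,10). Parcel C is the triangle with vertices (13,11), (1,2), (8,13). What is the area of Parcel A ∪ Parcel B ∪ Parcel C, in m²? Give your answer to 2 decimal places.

105.36

By inclusion–exclusion:
Individual areas: |Parcel A| = 15, |Parcel B| = 70, |Parcel C| = 34.5.
|Parcel A∩Parcel B| = 0 (no overlap).
|Parcel A∩Parcel C| = 0.
|Parcel B∩Parcel C| = 14.1364.
|Parcel A∩Parcel B∩Parcel C| = 0.
|Parcel A ∪ Parcel B ∪ Parcel C| = 119.5 − 14.1364 + 0 = 105.36.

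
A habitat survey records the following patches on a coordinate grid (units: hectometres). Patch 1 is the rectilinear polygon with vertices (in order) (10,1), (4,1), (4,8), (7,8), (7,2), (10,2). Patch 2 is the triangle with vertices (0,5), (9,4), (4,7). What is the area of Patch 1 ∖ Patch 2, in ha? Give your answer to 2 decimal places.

|Patch 1| = 24, |Patch 1∩Patch 2| = 5.1333.
|Patch 1 ∖ Patch 2| = |Patch 1| − |Patch 1∩Patch 2| = 24 − 5.1333 = 18.87.

18.87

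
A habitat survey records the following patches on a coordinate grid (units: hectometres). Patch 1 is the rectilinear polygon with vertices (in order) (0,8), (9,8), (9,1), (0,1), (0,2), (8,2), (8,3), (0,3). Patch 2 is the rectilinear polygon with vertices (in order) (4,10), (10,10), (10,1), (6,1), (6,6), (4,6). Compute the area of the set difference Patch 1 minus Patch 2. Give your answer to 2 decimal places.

|Patch 1| = 55, |Patch 1∩Patch 2| = 23.
|Patch 1 ∖ Patch 2| = |Patch 1| − |Patch 1∩Patch 2| = 55 − 23 = 32.00.

32.00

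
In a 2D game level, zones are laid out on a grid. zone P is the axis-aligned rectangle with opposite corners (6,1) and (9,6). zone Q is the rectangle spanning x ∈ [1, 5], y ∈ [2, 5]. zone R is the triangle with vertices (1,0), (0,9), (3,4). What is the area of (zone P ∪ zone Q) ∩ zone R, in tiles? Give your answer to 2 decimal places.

The region (zone P ∪ zone Q) ∩ zone R is the polygon with vertices (1,2), (1,5), (2.4,5), (3,4), (2,2).
By the shoelace formula its area is 4.70.

4.70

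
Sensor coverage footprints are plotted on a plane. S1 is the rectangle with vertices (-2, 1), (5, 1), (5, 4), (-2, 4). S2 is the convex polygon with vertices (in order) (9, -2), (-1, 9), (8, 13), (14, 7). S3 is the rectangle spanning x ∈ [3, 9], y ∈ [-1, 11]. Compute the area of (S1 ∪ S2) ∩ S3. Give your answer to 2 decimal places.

62.53

|S1 ∪ S2| = 131.3364.
|(S1 ∪ S2) ∩ S3| = 62.53.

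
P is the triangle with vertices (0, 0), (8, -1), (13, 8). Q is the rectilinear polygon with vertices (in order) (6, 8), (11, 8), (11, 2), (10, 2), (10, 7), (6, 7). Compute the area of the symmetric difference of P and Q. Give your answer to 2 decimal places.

|P| = 38.5, |Q| = 10, |P∩Q| = 2.9615.
|P △ Q| = |P| + |Q| − 2·|P∩Q| = 38.5 + 10 − 5.9231 = 42.58.

42.58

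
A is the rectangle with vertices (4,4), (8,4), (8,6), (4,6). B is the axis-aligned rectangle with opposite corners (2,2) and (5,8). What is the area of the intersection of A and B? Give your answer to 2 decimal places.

2.00

|A∩B|: x∈[4,5], y∈[4,6] → 1·2 = 2.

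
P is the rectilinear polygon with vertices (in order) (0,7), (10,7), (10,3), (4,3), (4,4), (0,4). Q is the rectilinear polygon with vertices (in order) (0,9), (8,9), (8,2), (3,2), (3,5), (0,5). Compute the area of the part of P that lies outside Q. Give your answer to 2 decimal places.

|P| = 36, |P∩Q| = 25.
|P ∖ Q| = |P| − |P∩Q| = 36 − 25 = 11.00.

11.00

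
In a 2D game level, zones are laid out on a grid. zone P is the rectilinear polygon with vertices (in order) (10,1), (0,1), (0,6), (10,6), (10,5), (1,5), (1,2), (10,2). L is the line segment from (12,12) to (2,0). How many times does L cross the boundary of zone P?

4

The segment meets the boundary at (2.833,1), (3.667,2), (6.167,5), (7,6).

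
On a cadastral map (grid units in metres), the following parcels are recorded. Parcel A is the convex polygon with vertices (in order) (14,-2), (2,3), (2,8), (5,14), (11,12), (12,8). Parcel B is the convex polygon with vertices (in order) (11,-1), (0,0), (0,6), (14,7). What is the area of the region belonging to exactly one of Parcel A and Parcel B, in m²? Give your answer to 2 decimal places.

94.46

|Parcel A| = 121, |Parcel B| = 87.5, |Parcel A∩Parcel B| = 57.0187.
|Parcel A △ Parcel B| = |Parcel A| + |Parcel B| − 2·|Parcel A∩Parcel B| = 121 + 87.5 − 114.0374 = 94.46.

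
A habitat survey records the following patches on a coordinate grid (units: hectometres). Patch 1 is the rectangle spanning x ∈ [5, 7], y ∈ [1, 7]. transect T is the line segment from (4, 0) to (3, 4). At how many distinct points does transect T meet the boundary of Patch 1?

0

The segment lies entirely outside Patch 1 and never meets its boundary.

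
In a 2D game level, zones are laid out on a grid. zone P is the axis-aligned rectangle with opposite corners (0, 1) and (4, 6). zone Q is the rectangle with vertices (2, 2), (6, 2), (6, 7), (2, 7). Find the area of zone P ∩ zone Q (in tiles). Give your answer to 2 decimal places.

8.00

|zone P∩zone Q|: x∈[2,4], y∈[2,6] → 2·4 = 8.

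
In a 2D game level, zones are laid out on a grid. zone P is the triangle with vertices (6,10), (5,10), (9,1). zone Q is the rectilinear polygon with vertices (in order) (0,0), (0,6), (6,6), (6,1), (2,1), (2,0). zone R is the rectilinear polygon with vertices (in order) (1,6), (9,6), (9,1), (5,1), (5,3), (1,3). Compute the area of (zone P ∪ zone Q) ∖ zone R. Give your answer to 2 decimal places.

|zone P ∪ zone Q| = 36.5.
|(zone P ∪ zone Q) ∩ zone R| = 18.3889.
|(zone P ∪ zone Q) ∖ zone R| = 36.5 − 18.3889 = 18.11.

18.11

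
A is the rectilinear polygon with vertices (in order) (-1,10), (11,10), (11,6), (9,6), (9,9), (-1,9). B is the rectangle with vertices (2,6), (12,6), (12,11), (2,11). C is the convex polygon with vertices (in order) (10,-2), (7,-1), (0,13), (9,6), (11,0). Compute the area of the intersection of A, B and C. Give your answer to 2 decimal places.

2.50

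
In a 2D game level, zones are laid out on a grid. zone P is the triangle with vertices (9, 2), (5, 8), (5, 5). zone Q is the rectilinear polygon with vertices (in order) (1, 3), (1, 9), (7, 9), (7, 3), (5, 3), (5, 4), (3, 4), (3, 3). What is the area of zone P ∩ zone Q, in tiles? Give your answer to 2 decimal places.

4.50

The intersection is the polygon with vertices (5,5), (5,8), (7,5), (7,3.5).
By the shoelace formula its area is 4.50.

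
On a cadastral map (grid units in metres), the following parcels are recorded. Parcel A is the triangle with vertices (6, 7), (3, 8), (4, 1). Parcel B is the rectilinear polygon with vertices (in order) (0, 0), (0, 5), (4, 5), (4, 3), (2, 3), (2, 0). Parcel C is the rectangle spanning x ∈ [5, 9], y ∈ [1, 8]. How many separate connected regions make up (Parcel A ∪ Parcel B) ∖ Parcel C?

1

(Parcel A ∪ Parcel B) ∖ Parcel C is a single connected region.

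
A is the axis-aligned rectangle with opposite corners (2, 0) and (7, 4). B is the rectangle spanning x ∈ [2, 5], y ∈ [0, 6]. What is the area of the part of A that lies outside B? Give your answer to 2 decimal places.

8.00

|A∩B|: x∈[2,5], y∈[0,4] → 3·4 = 12.
|A| = 20.
|A ∖ B| = |A| − |A∩B| = 20 − 12 = 8.00.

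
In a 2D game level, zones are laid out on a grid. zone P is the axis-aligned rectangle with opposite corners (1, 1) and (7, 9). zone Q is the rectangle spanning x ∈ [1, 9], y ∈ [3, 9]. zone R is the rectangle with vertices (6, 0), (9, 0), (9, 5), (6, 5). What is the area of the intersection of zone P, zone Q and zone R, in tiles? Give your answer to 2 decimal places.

2.00

The intersection is the polygon with vertices (6,3), (6,5), (7,5), (7,3).
By the shoelace formula its area is 2.00.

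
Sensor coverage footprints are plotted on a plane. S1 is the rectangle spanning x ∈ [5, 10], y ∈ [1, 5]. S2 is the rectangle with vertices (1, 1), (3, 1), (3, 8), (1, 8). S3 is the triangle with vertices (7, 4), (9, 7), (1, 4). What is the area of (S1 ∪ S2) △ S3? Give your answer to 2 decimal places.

|S1 ∪ S2| = 34.
|(S1 ∪ S2) ∩ S3| = 3.0833.
|(S1 ∪ S2) △ S3| = 34 + 9 − 6.1667 = 36.83.

36.83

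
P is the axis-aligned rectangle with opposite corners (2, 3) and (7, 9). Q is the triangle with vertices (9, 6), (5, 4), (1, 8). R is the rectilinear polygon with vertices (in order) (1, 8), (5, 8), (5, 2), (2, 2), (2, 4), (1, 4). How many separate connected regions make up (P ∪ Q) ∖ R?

1

(P ∪ Q) ∖ R is a single connected region.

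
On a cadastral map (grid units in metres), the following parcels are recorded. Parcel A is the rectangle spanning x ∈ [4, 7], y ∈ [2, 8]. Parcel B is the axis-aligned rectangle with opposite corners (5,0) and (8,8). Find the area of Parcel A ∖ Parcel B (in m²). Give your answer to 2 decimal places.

6.00

|Parcel A∩Parcel B|: x∈[5,7], y∈[2,8] → 2·6 = 12.
|Parcel A| = 18.
|Parcel A ∖ Parcel B| = |Parcel A| − |Parcel A∩Parcel B| = 18 − 12 = 6.00.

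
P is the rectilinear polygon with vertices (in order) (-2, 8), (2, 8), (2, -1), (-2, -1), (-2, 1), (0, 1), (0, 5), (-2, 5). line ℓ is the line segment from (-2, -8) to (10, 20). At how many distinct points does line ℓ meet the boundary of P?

The segment meets the boundary at (2,1.333), (1,-1).

2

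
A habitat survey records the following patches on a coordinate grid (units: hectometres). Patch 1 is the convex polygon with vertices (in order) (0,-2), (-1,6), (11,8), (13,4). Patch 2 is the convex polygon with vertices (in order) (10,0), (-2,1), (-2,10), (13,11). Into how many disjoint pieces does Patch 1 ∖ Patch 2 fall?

Patch 1 ∖ Patch 2 splits into 2 disjoint pieces (area 7.8737, area 3.3205).

2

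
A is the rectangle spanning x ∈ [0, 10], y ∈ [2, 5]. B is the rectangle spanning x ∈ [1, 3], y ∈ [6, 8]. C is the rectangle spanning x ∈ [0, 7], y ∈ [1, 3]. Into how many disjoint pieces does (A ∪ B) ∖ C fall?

(A ∪ B) ∖ C splits into 2 disjoint pieces (area 23, area 4).

2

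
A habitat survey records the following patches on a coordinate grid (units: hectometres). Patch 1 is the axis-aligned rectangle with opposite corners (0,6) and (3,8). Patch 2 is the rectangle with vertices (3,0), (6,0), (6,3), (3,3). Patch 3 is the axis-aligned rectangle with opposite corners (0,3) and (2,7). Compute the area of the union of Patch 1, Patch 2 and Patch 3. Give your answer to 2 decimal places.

By inclusion–exclusion:
Individual areas: |Patch 1| = 6, |Patch 2| = 9, |Patch 3| = 8.
|Patch 1∩Patch 2| = 0 (no overlap).
|Patch 1∩Patch 3|: x∈[0,2], y∈[6,7] → 2·1 = 2.
|Patch 2∩Patch 3| = 0 (no overlap).
|Patch 1∩Patch 2∩Patch 3| = 0.
|Patch 1 ∪ Patch 2 ∪ Patch 3| = 23 − 2 + 0 = 21.00.

21.00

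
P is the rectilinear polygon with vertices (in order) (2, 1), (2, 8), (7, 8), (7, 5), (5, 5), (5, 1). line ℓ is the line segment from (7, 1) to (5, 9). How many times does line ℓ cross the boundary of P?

The segment meets the boundary at (5.25,8), (6,5).

2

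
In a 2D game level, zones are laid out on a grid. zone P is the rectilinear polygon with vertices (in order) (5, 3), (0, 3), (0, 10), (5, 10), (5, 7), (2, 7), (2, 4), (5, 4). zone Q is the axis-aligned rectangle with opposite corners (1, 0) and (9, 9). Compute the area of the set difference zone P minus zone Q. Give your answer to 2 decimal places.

|zone P| = 26, |zone P∩zone Q| = 15.
|zone P ∖ zone Q| = |zone P| − |zone P∩zone Q| = 26 − 15 = 11.00.

11.00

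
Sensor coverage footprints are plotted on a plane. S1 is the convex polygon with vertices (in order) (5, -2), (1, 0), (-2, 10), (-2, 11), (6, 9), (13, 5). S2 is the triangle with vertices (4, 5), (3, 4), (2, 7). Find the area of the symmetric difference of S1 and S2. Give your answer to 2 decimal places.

|S1| = 106, |S2| = 2, |S1∩S2| = 2.
|S1 △ S2| = |S1| + |S2| − 2·|S1∩S2| = 106 + 2 − 4 = 104.00.

104.00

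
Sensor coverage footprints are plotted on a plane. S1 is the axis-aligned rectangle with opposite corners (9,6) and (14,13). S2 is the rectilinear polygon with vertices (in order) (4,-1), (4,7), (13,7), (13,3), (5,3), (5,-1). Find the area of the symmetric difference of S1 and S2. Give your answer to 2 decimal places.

67.00

|S1| = 35, |S2| = 40, |S1∩S2| = 4.
|S1 △ S2| = |S1| + |S2| − 2·|S1∩S2| = 35 + 40 − 8 = 67.00.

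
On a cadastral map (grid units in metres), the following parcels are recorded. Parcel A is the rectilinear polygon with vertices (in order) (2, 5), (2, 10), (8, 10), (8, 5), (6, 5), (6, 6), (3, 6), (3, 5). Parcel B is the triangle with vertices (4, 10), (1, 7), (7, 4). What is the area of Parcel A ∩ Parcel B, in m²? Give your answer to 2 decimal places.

10.00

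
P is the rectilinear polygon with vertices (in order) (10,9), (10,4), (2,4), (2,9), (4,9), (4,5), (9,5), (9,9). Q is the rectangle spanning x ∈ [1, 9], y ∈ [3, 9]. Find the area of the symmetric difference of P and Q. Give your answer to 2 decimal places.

38.00

|P| = 20, |Q| = 48, |P∩Q| = 15.
|P △ Q| = |P| + |Q| − 2·|P∩Q| = 20 + 48 − 30 = 38.00.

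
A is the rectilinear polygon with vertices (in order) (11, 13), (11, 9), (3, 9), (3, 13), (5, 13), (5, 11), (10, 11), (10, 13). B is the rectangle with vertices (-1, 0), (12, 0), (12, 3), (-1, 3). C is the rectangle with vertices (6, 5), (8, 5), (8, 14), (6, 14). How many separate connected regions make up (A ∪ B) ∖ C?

3

(A ∪ B) ∖ C splits into 3 disjoint pieces (area 8, area 10, area 39).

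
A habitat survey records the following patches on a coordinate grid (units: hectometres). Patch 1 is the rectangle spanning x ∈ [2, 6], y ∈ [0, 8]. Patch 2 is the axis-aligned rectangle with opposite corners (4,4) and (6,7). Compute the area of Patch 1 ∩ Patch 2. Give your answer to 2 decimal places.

|Patch 1∩Patch 2|: x∈[4,6], y∈[4,7] → 2·3 = 6.

6.00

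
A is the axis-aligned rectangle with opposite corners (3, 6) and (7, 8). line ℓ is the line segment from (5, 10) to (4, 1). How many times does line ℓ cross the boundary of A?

The segment meets the boundary at (4.556,6), (4.778,8).

2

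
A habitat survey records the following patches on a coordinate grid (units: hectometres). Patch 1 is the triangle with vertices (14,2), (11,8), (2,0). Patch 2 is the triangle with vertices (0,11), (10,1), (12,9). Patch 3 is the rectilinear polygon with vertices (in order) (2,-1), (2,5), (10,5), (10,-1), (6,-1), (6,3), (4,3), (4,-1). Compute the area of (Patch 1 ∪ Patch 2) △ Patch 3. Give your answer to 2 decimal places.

|Patch 1 ∪ Patch 2| = 73.8709.
|(Patch 1 ∪ Patch 2) ∩ Patch 3| = 17.1134.
|(Patch 1 ∪ Patch 2) △ Patch 3| = 73.8709 + 40 − 34.2268 = 79.64.

79.64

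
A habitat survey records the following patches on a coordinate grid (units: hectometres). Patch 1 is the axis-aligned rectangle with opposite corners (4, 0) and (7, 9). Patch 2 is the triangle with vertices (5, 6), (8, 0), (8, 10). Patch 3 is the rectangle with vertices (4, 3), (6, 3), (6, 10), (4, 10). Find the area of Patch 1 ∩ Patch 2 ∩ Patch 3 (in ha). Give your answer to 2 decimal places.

The intersection is the polygon with vertices (5,6), (6,7.333), (6,4).
By the shoelace formula its area is 1.67.

1.67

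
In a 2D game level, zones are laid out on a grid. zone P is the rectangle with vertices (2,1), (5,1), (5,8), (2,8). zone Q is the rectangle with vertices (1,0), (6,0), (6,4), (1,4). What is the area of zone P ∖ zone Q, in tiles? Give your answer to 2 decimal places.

12.00

|zone P∩zone Q|: x∈[2,5], y∈[1,4] → 3·3 = 9.
|zone P| = 21.
|zone P ∖ zone Q| = |zone P| − |zone P∩zone Q| = 21 − 9 = 12.00.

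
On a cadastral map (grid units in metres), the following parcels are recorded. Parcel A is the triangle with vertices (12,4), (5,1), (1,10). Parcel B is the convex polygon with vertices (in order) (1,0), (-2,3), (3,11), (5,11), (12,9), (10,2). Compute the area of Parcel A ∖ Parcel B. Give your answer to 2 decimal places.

|Parcel A| = 37.5, |Parcel A∩Parcel B| = 36.0207.
|Parcel A ∖ Parcel B| = |Parcel A| − |Parcel A∩Parcel B| = 37.5 − 36.0207 = 1.48.

1.48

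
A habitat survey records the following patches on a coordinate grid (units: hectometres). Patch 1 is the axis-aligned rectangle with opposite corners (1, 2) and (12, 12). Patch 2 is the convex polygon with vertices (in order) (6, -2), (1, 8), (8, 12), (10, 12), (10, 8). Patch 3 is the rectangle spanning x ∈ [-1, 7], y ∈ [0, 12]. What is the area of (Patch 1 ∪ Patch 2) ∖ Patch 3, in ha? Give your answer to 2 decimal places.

52.25

|Patch 1 ∪ Patch 2| = 117.2.
|(Patch 1 ∪ Patch 2) ∩ Patch 3| = 64.95.
|(Patch 1 ∪ Patch 2) ∖ Patch 3| = 117.2 − 64.95 = 52.25.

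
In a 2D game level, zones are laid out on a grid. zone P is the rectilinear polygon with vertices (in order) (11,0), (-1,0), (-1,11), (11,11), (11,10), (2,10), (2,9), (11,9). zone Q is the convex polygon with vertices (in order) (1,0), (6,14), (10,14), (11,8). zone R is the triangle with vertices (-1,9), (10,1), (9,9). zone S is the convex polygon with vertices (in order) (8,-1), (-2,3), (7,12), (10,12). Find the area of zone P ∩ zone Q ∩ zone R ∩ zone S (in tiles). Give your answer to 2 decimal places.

The intersection is the polygon with vertices (3.139,5.99), (4.214,9), (9,9), (9.241,7.069), (9.158,6.526), (5.941,3.952).
By the shoelace formula its area is 21.72.

21.72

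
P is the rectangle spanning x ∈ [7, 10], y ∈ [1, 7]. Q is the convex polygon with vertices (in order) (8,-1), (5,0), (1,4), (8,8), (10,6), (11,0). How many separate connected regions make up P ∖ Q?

1

P ∖ Q is a single connected region.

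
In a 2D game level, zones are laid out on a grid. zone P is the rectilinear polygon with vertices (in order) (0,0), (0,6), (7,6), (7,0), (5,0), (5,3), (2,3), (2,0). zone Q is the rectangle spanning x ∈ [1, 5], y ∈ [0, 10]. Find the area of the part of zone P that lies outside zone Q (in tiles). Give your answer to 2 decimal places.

18.00

|zone P| = 33, |zone P∩zone Q| = 15.
|zone P ∖ zone Q| = |zone P| − |zone P∩zone Q| = 33 − 15 = 18.00.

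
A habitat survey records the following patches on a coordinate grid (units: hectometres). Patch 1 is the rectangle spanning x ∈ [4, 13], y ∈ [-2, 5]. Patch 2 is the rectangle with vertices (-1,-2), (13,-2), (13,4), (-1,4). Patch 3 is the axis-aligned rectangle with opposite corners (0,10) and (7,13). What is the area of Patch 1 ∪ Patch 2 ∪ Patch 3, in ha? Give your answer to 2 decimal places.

By inclusion–exclusion:
Individual areas: |Patch 1| = 63, |Patch 2| = 84, |Patch 3| = 21.
|Patch 1∩Patch 2|: x∈[4,13], y∈[-2,4] → 9·6 = 54.
|Patch 1∩Patch 3| = 0 (no overlap).
|Patch 2∩Patch 3| = 0 (no overlap).
|Patch 1∩Patch 2∩Patch 3| = 0.
|Patch 1 ∪ Patch 2 ∪ Patch 3| = 168 − 54 + 0 = 114.00.

114.00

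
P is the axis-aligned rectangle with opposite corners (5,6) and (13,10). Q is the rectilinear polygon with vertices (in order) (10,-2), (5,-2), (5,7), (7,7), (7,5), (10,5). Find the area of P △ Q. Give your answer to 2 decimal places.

67.00

|P| = 32, |Q| = 39, |P∩Q| = 2.
|P △ Q| = |P| + |Q| − 2·|P∩Q| = 32 + 39 − 4 = 67.00.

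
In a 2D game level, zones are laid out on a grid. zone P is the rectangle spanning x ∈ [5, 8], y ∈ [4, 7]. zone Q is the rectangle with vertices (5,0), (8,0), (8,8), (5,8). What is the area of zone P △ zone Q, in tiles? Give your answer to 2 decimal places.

15.00

|zone P∩zone Q|: x∈[5,8], y∈[4,7] → 3·3 = 9.
|zone P △ zone Q| = |zone P| + |zone Q| − 2·|zone P∩zone Q| = 9 + 24 − 18 = 15.00.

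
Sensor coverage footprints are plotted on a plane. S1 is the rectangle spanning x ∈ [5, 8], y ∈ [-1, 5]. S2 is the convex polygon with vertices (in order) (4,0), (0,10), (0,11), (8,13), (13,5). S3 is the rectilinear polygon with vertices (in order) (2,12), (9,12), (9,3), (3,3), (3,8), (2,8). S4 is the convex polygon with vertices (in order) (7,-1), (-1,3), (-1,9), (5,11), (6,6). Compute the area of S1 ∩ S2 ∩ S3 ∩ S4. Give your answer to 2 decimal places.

The intersection is the polygon with vertices (5,3), (5,5), (6.143,5), (6.429,3).
By the shoelace formula its area is 2.57.

2.57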